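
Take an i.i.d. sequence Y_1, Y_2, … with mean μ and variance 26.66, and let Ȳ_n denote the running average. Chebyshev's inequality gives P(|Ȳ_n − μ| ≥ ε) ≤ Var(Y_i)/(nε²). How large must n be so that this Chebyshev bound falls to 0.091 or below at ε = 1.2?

204

Require 26.66/(n·1.2²) ≤ 0.091, i.e. n ≥ 26.66/(0.091·1.2²) = 203.449.
The smallest integer n is 204.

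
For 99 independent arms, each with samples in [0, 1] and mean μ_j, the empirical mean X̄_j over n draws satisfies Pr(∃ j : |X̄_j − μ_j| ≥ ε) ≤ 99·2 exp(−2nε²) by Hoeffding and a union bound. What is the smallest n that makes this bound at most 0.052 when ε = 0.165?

Need 2·99·exp(−2nε²) ≤ 0.052, i.e. exp(−2nε²) ≤ 0.052/198.
So 2nε² ≥ ln(198/0.052) = 8.244779.
Hence n ≥ 8.244779/(2·0.165²) = 151.419.
The smallest integer n is 152.

152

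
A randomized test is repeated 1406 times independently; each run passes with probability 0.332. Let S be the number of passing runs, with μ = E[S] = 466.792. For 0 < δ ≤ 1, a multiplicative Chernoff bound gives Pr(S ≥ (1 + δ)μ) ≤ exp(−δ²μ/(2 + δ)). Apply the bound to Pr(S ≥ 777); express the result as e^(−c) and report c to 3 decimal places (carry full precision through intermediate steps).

77.367

Write 777 = (1 + δ)μ, so δ = 777/466.792 − 1 = 0.6645529…
Then the exponent is δ²μ/(2 + δ) = (777 − μ)² / (μ·(2 + δ)) = 77.367440.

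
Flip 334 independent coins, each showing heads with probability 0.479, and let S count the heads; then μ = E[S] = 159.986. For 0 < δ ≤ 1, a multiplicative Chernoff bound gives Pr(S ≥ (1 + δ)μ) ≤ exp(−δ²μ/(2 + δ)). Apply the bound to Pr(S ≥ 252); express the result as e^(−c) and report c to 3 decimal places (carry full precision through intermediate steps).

Write 252 = (1 + δ)μ, so δ = 252/159.986 − 1 = 0.5751378…
Then the exponent is δ²μ/(2 + δ) = (252 − μ)² / (μ·(2 + δ)) = 20.550641.

20.551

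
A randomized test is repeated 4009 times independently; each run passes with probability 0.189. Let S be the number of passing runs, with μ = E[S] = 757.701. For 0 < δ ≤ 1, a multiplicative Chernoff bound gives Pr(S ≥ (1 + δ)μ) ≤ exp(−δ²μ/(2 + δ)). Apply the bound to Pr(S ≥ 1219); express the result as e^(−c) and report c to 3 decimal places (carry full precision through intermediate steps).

107.652

Write 1219 = (1 + δ)μ, so δ = 1219/757.701 − 1 = 0.608814…
Then the exponent is δ²μ/(2 + δ) = (1219 − μ)² / (μ·(2 + δ)) = 107.652481.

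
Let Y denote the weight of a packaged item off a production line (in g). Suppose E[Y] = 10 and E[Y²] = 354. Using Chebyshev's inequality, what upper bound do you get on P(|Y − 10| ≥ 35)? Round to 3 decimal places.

Var(Y) = E[Y²] − (E[Y])² = 354 − 100 = 254.
Chebyshev's inequality: P(|Y − μ| ≥ t) ≤ Var(Y)/t² = 254/1225 = 0.2073.

0.207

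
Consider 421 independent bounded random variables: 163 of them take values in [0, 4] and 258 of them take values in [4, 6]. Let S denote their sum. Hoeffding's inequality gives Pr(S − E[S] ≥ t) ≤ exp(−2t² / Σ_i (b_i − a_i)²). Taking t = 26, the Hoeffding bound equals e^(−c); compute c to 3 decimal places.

0.371

Σ(b_i − a_i)² = 163·4² + 258·2² = 3640.
c = 2t² / 3640 = 2·26² / 3640 = 0.3714.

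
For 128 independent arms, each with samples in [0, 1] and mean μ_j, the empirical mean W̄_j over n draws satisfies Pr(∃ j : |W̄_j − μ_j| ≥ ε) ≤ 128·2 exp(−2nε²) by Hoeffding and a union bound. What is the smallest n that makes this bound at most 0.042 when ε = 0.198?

Need 2·128·exp(−2nε²) ≤ 0.042, i.e. exp(−2nε²) ≤ 0.042/256.
So 2nε² ≥ ln(256/0.042) = 8.715263.
Hence n ≥ 8.715263/(2·0.198²) = 111.153.
The smallest integer n is 112.

112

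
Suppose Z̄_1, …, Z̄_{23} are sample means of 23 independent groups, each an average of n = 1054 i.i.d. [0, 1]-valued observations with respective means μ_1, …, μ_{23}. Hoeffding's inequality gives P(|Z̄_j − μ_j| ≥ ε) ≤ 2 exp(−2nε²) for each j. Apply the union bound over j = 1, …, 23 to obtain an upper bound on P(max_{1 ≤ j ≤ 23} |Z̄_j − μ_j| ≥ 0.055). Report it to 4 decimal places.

0.0782

Per-experiment Hoeffding bound: 2·exp(−2·1054·0.055²) = 2·exp(−6.37670) = 0.0034015.
Union bound over 23 events: 23·0.0034015 = 0.07823.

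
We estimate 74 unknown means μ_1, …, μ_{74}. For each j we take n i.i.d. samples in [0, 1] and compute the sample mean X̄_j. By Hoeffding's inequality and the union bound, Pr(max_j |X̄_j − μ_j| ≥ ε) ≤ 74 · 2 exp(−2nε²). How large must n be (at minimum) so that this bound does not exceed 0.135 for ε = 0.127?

Need 2·74·exp(−2nε²) ≤ 0.135, i.e. exp(−2nε²) ≤ 0.135/148.
So 2nε² ≥ ln(148/0.135) = 6.999693.
Hence n ≥ 6.999693/(2·0.127²) = 216.991.
The smallest integer n is 217.

217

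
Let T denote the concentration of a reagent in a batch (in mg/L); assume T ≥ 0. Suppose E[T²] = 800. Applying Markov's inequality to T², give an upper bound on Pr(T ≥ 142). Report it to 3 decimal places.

Since T ≥ 0, the event {T ≥ 142} is the same as {T² ≥ 20164}.
Markov's inequality applied to T² gives Pr(T² ≥ 20164) ≤ E[T²]/20164 = 800/20164 = 0.0397.

0.040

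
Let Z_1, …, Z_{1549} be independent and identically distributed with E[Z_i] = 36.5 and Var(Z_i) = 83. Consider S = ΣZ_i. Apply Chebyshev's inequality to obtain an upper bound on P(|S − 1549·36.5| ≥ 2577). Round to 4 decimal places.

Var(S) = n·Var(Z_i) = 1549·83 = 128567.
Chebyshev: P(|S − 1549·36.5| ≥ 2577) ≤ Var(S)/2577² = 128567/6640929 = 0.0194.

0.0194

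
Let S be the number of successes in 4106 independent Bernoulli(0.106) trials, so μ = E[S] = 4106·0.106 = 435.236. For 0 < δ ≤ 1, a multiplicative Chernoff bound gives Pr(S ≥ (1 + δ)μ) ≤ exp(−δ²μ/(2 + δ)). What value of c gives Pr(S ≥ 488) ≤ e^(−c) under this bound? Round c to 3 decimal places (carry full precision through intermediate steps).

3.016

Write 488 = (1 + δ)μ, so δ = 488/435.236 − 1 = 0.1212308…
Then the exponent is δ²μ/(2 + δ) = (488 − μ)² / (μ·(2 + δ)) = 3.015523.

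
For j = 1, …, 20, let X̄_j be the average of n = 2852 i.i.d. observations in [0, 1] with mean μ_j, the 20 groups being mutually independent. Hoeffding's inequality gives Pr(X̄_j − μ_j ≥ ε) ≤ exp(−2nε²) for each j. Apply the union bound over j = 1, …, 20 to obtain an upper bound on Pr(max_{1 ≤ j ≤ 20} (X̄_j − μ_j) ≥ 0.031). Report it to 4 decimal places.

0.0833

Per-experiment Hoeffding bound: exp(−2·2852·0.031²) = exp(−5.48154) = 0.0041629.
Union bound over 20 events: 20·0.0041629 = 0.08326.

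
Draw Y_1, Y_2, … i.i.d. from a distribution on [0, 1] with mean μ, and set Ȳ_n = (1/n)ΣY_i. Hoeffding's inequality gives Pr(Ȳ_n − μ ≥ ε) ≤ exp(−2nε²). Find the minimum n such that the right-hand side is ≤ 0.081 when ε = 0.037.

918

Require exp(−2nε²) ≤ 0.081, i.e. 2nε² ≥ ln(1/0.081) = 2.513306.
So n ≥ 2.513306 / (2·0.037²) = 917.935.
The smallest integer n is 918.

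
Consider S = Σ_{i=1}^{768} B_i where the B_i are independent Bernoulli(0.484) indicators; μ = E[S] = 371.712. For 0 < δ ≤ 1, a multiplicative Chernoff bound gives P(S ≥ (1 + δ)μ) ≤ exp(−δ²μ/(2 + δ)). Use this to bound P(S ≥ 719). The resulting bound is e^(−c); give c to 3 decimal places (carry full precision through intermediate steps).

110.578

Write 719 = (1 + δ)μ, so δ = 719/371.712 − 1 = 0.9342932…
Then the exponent is δ²μ/(2 + δ) = (719 − μ)² / (μ·(2 + δ)) = 110.578186.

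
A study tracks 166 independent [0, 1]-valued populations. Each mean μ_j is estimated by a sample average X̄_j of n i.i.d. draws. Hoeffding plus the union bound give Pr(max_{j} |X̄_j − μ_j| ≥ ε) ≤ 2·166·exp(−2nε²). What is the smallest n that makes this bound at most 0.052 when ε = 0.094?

Need 2·166·exp(−2nε²) ≤ 0.052, i.e. exp(−2nε²) ≤ 0.052/332.
So 2nε² ≥ ln(332/0.052) = 8.761647.
Hence n ≥ 8.761647/(2·0.094²) = 495.793.
The smallest integer n is 496.

496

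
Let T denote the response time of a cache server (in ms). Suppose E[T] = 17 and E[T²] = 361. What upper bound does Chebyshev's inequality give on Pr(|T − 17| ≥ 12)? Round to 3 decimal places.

Var(T) = E[T²] − (E[T])² = 361 − 289 = 72.
Chebyshev's inequality: Pr(|T − μ| ≥ t) ≤ Var(T)/t² = 72/144 = 0.5000.

0.500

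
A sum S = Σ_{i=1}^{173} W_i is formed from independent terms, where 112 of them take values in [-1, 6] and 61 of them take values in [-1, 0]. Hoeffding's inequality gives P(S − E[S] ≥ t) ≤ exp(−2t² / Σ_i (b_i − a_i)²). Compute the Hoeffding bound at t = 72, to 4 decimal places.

Σ(b_i − a_i)² = 112·7² + 61·1² = 5549.
Exponent = 2·72² / 5549 = 1.86844.
Bound = exp(−1.86844) = 0.15436.

0.1544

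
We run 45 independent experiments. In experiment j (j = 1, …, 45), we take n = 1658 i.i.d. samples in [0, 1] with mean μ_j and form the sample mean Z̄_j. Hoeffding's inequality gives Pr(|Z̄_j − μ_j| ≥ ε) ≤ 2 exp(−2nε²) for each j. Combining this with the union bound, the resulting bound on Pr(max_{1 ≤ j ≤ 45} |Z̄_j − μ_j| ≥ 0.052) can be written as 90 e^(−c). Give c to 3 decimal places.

8.966

Union bound over the 45 events: Pr(max_{1 ≤ j ≤ 45} |Z̄_j − μ_j| ≥ 0.052) ≤ 45·2·exp(−2nε²) = 90 exp(−2·1658·0.052²).
So c = 2·1658·0.052² = 8.9665.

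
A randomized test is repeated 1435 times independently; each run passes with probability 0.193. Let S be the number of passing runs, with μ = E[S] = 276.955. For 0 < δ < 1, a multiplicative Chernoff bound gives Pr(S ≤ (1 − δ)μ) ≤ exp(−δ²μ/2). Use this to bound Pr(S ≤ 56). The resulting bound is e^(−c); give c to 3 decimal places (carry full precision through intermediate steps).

88.139

Write 56 = (1 − δ)μ, so δ = 1 − 56/276.955 = 0.7978011…
Then the exponent is δ²μ/2 = (μ − 56)²/(2μ) = 88.139070.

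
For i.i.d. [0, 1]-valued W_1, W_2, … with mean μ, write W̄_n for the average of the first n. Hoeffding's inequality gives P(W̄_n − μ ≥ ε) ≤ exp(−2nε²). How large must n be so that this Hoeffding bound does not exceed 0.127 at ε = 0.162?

Require exp(−2nε²) ≤ 0.127, i.e. 2nε² ≥ ln(1/0.127) = 2.063568.
So n ≥ 2.063568 / (2·0.162²) = 39.315.
The smallest integer n is 40.

40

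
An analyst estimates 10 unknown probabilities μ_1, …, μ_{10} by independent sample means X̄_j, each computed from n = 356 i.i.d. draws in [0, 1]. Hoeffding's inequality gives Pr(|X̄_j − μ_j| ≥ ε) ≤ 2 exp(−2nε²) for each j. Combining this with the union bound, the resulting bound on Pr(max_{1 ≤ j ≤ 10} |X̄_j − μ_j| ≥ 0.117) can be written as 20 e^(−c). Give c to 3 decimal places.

9.747

Union bound over the 10 events: Pr(max_{1 ≤ j ≤ 10} |X̄_j − μ_j| ≥ 0.117) ≤ 10·2·exp(−2nε²) = 20 exp(−2·356·0.117²).
So c = 2·356·0.117² = 9.7466.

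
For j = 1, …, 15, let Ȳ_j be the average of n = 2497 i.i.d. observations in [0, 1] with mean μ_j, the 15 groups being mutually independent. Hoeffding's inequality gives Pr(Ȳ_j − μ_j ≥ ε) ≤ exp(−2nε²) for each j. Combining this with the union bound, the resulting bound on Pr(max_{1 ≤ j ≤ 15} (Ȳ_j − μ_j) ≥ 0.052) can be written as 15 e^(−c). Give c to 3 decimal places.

Union bound over the 15 events: Pr(max_{1 ≤ j ≤ 15} (Ȳ_j − μ_j) ≥ 0.052) ≤ 15·exp(−2nε²) = 15 exp(−2·2497·0.052²).
So c = 2·2497·0.052² = 13.5038.

13.504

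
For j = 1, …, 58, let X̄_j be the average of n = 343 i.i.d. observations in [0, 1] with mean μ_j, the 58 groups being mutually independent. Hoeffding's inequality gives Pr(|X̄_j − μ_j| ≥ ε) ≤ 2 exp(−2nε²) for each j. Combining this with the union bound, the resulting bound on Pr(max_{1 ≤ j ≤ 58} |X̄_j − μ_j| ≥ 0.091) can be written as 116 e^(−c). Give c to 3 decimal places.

5.681

Union bound over the 58 events: Pr(max_{1 ≤ j ≤ 58} |X̄_j − μ_j| ≥ 0.091) ≤ 58·2·exp(−2nε²) = 116 exp(−2·343·0.091²).
So c = 2·343·0.091² = 5.6808.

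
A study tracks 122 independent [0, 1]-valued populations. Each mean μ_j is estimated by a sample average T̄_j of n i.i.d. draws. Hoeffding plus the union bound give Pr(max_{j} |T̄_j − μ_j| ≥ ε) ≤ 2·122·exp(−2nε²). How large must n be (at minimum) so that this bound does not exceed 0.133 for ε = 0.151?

Need 2·122·exp(−2nε²) ≤ 0.133, i.e. exp(−2nε²) ≤ 0.133/244.
So 2nε² ≥ ln(244/0.133) = 7.514574.
Hence n ≥ 7.514574/(2·0.151²) = 164.786.
The smallest integer n is 165.

165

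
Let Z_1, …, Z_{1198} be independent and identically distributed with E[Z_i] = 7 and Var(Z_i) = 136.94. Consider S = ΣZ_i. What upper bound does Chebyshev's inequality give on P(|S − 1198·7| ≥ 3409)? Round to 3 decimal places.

0.014

Var(S) = n·Var(Z_i) = 1198·136.94 = 164054.12.
Chebyshev: P(|S − 1198·7| ≥ 3409) ≤ Var(S)/3409² = 164054.12/11621281 = 0.0141.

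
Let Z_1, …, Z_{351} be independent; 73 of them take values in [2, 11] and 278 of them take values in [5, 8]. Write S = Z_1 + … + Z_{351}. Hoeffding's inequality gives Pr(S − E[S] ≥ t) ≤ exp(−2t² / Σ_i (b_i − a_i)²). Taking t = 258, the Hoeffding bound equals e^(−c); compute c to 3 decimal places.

Σ(b_i − a_i)² = 73·9² + 278·3² = 8415.
c = 2t² / 8415 = 2·258² / 8415 = 15.8203.

15.820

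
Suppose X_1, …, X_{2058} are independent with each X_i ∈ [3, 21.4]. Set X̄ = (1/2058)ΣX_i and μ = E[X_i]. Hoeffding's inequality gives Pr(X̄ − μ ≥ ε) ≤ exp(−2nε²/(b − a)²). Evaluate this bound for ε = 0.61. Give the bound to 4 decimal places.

Exponent: 2nε²/(b − a)² = 2·2058·0.61² / 18.4² = 4.52376.
Bound = exp(−4.52376) = 0.01085.

0.0108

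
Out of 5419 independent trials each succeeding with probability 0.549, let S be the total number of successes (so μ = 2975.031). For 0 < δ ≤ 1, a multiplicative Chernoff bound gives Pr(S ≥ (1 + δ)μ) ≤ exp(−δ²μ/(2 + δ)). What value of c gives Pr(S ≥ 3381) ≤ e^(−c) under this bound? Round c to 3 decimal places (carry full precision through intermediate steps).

Write 3381 = (1 + δ)μ, so δ = 3381/2975.031 − 1 = 0.1364587…
Then the exponent is δ²μ/(2 + δ) = (3381 − μ)² / (μ·(2 + δ)) = 25.929834.

25.930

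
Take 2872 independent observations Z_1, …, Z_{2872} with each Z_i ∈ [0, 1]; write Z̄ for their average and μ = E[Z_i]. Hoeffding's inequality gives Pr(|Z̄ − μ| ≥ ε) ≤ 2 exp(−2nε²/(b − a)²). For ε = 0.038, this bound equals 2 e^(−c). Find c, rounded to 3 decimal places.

c = 2nε²/(b − a)² = 2·2872·0.038² / 1² = 8.2943.

8.294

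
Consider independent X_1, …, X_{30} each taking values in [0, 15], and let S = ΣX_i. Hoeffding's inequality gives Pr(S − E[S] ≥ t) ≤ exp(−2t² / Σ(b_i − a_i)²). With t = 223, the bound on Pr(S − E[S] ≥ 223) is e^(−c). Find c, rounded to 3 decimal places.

14.735

Σ(b_i − a_i)² = 30·(15)² = 6750.
c = 2t²/6750 = 2·223²/6750 = 14.7345.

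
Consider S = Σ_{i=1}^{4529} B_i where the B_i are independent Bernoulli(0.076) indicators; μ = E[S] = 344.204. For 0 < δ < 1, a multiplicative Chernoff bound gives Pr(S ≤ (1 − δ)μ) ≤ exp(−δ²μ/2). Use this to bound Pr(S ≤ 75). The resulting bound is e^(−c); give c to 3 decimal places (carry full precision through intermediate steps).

Write 75 = (1 − δ)μ, so δ = 1 − 75/344.204 = 0.782106…
Then the exponent is δ²μ/2 = (μ − 75)²/(2μ) = 105.273026.

105.273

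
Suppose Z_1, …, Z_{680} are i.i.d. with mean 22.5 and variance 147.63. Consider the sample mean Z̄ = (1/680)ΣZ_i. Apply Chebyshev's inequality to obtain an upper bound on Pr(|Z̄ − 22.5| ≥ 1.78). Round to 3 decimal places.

0.069

Var(Z̄) = Var(Z_i)/n = 147.63/680 = 0.2171.
Chebyshev: Pr(|Z̄ − 22.5| ≥ 1.78) ≤ Var(Z̄)/(1.78)² = 147.63/(680·1.78²) = 0.0685.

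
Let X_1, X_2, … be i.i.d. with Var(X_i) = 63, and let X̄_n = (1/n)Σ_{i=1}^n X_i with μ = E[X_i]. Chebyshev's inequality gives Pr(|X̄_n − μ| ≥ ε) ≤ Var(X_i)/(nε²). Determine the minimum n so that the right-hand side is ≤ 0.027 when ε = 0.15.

Require 63/(n·0.15²) ≤ 0.027, i.e. n ≥ 63/(0.027·0.15²) = 103703.704.
The smallest integer n is 103704.

103704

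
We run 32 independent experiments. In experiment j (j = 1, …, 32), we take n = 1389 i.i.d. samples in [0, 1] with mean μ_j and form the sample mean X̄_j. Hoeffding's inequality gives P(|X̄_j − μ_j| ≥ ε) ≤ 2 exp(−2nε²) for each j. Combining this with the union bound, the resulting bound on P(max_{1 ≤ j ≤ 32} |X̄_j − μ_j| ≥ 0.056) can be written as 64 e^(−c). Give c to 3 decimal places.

8.712

Union bound over the 32 events: P(max_{1 ≤ j ≤ 32} |X̄_j − μ_j| ≥ 0.056) ≤ 32·2·exp(−2nε²) = 64 exp(−2·1389·0.056²).
So c = 2·1389·0.056² = 8.7118.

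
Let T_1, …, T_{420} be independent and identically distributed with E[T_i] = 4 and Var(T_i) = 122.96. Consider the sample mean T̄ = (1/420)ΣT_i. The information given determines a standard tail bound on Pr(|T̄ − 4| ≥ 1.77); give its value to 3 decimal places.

With mean and variance of each term known, Chebyshev's inequality bounds the deviation of the sum (or sample mean).
Var(T̄) = Var(T_i)/n = 122.96/420 = 0.29276.
Chebyshev: Pr(|T̄ − 4| ≥ 1.77) ≤ Var(T̄)/(1.77)² = 122.96/(420·1.77²) = 0.0934.

0.093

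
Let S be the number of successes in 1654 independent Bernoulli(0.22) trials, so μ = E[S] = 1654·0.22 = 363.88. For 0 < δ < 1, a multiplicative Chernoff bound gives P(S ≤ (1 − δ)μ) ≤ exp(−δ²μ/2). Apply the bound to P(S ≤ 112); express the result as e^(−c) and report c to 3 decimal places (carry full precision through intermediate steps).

Write 112 = (1 − δ)μ, so δ = 1 − 112/363.88 = 0.6922062…
Then the exponent is δ²μ/2 = (μ − 112)²/(2μ) = 87.176452.

87.176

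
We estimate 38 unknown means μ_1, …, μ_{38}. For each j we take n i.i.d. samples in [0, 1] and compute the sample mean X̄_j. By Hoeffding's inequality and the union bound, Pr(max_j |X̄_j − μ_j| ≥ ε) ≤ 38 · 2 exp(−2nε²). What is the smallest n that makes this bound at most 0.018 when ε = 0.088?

540

Need 2·38·exp(−2nε²) ≤ 0.018, i.e. exp(−2nε²) ≤ 0.018/76.
So 2nε² ≥ ln(76/0.018) = 8.348117.
Hence n ≥ 8.348117/(2·0.088²) = 539.005.
The smallest integer n is 540.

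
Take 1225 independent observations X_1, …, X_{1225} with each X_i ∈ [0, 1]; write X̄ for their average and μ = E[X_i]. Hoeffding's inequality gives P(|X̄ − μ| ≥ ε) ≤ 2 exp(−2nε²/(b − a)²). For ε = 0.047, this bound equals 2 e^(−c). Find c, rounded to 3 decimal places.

5.412

c = 2nε²/(b − a)² = 2·1225·0.047² / 1² = 5.4120.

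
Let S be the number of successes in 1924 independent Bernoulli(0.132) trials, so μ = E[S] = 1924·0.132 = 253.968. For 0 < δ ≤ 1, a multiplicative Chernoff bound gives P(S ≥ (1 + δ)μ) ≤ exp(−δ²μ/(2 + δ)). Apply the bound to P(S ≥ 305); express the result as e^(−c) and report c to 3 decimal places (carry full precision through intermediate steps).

Write 305 = (1 + δ)μ, so δ = 305/253.968 − 1 = 0.2009387…
Then the exponent is δ²μ/(2 + δ) = (305 − μ)² / (μ·(2 + δ)) = 4.659059.

4.659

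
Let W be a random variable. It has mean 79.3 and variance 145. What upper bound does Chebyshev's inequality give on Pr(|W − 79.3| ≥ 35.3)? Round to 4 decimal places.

Chebyshev: Pr(|W − μ| ≥ t) ≤ Var(W)/t².
Bound = 145 / 1246.09 = 0.1164.

0.1164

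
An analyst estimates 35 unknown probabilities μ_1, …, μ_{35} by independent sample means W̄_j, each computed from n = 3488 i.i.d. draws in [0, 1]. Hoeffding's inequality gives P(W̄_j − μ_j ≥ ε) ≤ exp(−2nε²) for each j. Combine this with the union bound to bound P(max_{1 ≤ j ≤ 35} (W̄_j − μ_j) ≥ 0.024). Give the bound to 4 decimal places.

Per-experiment Hoeffding bound: exp(−2·3488·0.024²) = exp(−4.01818) = 0.017986.
Union bound over 35 events: 35·0.017986 = 0.62950.

0.6295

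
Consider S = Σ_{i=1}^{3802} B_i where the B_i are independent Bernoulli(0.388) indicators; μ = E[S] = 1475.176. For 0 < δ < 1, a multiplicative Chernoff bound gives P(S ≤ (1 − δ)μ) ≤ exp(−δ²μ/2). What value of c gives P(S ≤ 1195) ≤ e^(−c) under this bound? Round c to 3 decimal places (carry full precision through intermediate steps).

Write 1195 = (1 − δ)μ, so δ = 1 − 1195/1475.176 = 0.1899272…
Then the exponent is δ²μ/2 = (μ − 1195)²/(2μ) = 26.606517.

26.607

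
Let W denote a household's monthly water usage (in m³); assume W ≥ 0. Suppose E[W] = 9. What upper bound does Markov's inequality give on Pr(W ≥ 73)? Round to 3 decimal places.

Markov's inequality: for a non-negative random variable, Pr(W ≥ a) ≤ E[W]/a.
Here E[W] = 9 and a = 73, so the bound is 9/73 = 0.1233.

0.123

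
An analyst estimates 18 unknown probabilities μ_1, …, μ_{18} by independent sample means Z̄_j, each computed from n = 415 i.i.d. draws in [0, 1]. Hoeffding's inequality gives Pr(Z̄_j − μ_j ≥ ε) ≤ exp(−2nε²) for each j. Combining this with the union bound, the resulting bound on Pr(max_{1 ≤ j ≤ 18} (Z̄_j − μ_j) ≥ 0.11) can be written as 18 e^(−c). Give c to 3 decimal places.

Union bound over the 18 events: Pr(max_{1 ≤ j ≤ 18} (Z̄_j − μ_j) ≥ 0.11) ≤ 18·exp(−2nε²) = 18 exp(−2·415·0.11²).
So c = 2·415·0.11² = 10.0430.

10.043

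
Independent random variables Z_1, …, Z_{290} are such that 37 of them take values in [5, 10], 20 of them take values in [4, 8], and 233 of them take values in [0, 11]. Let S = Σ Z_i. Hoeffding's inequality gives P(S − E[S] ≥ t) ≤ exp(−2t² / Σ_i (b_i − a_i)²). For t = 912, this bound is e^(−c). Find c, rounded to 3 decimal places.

Σ(b_i − a_i)² = 37·5² + 20·4² + 233·11² = 29438.
c = 2t² / 29438 = 2·912² / 29438 = 56.5082.

56.508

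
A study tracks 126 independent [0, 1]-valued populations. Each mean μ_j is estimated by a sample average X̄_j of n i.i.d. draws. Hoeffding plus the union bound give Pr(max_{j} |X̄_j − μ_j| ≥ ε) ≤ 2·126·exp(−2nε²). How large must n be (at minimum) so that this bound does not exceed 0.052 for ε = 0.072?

819

Need 2·126·exp(−2nε²) ≤ 0.052, i.e. exp(−2nε²) ≤ 0.052/252.
So 2nε² ≥ ln(252/0.052) = 8.485941.
Hence n ≥ 8.485941/(2·0.072²) = 818.474.
The smallest integer n is 819.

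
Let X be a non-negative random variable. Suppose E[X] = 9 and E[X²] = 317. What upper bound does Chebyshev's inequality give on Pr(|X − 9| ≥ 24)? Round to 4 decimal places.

0.4097

Var(X) = E[X²] − (E[X])² = 317 − 81 = 236.
Chebyshev's inequality: Pr(|X − μ| ≥ t) ≤ Var(X)/t² = 236/576 = 0.4097.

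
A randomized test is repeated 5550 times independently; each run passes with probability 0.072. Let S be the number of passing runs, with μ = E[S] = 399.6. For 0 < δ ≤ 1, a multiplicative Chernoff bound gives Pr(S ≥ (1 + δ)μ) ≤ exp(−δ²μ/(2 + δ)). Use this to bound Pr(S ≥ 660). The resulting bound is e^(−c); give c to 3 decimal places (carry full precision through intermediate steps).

63.994

Write 660 = (1 + δ)μ, so δ = 660/399.6 − 1 = 0.6516517…
Then the exponent is δ²μ/(2 + δ) = (660 − μ)² / (μ·(2 + δ)) = 63.994111.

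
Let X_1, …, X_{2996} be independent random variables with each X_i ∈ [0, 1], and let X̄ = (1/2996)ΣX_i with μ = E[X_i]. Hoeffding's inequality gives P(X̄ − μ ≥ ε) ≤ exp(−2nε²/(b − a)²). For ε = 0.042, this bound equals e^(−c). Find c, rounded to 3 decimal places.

10.570

c = 2nε²/(b − a)² = 2·2996·0.042² / 1² = 10.5699.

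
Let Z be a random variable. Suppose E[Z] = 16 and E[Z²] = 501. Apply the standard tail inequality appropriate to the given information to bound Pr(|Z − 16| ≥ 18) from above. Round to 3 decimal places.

The first two moments determine the variance, so Chebyshev's inequality is the sharpest standard bound available.
Var(Z) = E[Z²] − (E[Z])² = 501 − 256 = 245.
Chebyshev's inequality: Pr(|Z − μ| ≥ t) ≤ Var(Z)/t² = 245/324 = 0.7562.

0.756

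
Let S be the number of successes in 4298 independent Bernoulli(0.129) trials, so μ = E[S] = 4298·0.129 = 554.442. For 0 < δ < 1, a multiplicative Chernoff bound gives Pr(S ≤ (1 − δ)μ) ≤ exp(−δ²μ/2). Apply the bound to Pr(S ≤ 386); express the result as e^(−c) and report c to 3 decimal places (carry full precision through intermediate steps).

25.587

Write 386 = (1 − δ)μ, so δ = 1 − 386/554.442 = 0.3038045…
Then the exponent is δ²μ/2 = (μ − 386)²/(2μ) = 25.586723.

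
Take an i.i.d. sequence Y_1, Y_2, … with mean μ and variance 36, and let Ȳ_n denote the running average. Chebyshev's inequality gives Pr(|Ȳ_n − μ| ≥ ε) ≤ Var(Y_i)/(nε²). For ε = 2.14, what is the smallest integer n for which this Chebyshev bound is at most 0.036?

Require 36/(n·2.14²) ≤ 0.036, i.e. n ≥ 36/(0.036·2.14²) = 218.360.
The smallest integer n is 219.

219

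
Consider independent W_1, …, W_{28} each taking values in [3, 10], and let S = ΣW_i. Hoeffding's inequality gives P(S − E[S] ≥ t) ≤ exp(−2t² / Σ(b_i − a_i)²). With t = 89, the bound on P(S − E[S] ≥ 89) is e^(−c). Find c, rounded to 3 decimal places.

11.547

Σ(b_i − a_i)² = 28·(7)² = 1372.
c = 2t²/1372 = 2·89²/1372 = 11.5466.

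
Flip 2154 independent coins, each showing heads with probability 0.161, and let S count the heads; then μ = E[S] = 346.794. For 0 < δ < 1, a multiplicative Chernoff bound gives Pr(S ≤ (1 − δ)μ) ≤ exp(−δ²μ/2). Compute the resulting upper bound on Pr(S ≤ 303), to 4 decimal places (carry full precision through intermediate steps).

Write 303 = (1 − δ)μ, so δ = 1 − 303/346.794 = 0.1262825…
Then the exponent is δ²μ/2 = (μ − 303)²/(2μ) = 2.765207.
Bound = exp(−2.765207) = 0.06296.

0.0630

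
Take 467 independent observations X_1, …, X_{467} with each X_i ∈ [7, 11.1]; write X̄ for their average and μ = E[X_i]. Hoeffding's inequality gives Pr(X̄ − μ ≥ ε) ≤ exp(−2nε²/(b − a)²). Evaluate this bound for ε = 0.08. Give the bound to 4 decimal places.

0.7008

Exponent: 2nε²/(b − a)² = 2·467·0.08² / 4.1² = 0.35560.
Bound = exp(−0.35560) = 0.70075.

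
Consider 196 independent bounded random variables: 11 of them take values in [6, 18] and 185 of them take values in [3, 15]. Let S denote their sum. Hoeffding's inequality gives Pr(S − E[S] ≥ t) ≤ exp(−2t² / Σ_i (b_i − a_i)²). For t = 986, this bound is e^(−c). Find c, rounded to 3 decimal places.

Σ(b_i − a_i)² = 11·12² + 185·12² = 28224.
c = 2t² / 28224 = 2·986² / 28224 = 68.8914.

68.891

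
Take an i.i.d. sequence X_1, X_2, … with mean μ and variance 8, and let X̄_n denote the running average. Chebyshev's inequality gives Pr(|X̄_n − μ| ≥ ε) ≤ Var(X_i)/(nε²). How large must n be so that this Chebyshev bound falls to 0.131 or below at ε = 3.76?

5

Require 8/(n·3.76²) ≤ 0.131, i.e. n ≥ 8/(0.131·3.76²) = 4.320.
The smallest integer n is 5.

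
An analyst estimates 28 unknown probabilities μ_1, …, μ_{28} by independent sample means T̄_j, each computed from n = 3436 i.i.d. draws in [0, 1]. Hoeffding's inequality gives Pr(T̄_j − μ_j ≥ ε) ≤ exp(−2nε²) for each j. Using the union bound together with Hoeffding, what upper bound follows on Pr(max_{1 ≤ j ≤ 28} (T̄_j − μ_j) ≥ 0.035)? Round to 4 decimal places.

0.0062

Per-experiment Hoeffding bound: exp(−2·3436·0.035²) = exp(−8.41820) = 0.00022081.
Union bound over 28 events: 28·0.00022081 = 0.00618.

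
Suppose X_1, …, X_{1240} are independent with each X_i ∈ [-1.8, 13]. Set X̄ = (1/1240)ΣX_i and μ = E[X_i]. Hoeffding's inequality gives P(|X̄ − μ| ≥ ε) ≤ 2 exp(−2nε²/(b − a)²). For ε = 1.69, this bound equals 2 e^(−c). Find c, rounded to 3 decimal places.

32.337

c = 2nε²/(b − a)² = 2·1240·1.69² / 14.8² = 32.3371.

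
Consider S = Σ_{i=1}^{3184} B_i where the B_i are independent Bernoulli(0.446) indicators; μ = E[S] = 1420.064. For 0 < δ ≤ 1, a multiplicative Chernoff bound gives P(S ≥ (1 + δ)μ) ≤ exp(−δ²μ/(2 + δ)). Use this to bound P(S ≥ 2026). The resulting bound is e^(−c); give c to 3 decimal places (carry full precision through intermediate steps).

Write 2026 = (1 + δ)μ, so δ = 2026/1420.064 − 1 = 0.4266963…
Then the exponent is δ²μ/(2 + δ) = (2026 − μ)² / (μ·(2 + δ)) = 106.544288.

106.544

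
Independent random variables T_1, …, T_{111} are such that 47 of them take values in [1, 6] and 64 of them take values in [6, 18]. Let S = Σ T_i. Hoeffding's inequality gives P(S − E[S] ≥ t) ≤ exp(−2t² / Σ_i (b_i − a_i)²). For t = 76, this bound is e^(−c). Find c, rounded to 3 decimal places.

Σ(b_i − a_i)² = 47·5² + 64·12² = 10391.
c = 2t² / 10391 = 2·76² / 10391 = 1.1117.

1.112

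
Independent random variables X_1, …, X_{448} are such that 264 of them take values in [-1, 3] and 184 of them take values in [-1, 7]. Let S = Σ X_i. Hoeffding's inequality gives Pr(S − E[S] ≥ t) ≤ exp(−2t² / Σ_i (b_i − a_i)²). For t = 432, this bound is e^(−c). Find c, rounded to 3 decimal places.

23.328

Σ(b_i − a_i)² = 264·4² + 184·8² = 16000.
c = 2t² / 16000 = 2·432² / 16000 = 23.3280.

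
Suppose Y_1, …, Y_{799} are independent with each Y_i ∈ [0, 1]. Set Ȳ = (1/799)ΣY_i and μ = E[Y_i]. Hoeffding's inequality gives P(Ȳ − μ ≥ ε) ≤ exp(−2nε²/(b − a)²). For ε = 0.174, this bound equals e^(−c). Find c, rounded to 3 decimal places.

c = 2nε²/(b − a)² = 2·799·0.174² / 1² = 48.3810.

48.381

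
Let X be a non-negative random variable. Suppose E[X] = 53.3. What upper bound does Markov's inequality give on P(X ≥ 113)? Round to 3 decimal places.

0.472

Markov's inequality: for a non-negative random variable, P(X ≥ a) ≤ E[X]/a.
Here E[X] = 53.3 and a = 113, so the bound is 53.3/113 = 0.4717.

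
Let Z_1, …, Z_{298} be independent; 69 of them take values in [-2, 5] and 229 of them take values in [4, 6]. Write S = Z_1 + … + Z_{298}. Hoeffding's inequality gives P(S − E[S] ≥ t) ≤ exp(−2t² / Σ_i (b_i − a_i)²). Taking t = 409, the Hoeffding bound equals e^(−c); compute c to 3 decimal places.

Σ(b_i − a_i)² = 69·7² + 229·2² = 4297.
c = 2t² / 4297 = 2·409² / 4297 = 77.8594.

77.859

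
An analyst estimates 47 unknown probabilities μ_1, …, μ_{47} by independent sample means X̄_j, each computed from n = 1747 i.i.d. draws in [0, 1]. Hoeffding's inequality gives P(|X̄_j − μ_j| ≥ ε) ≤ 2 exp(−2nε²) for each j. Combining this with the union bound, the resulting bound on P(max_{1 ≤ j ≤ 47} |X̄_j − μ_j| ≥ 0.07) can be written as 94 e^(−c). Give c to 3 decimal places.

17.121

Union bound over the 47 events: P(max_{1 ≤ j ≤ 47} |X̄_j − μ_j| ≥ 0.07) ≤ 47·2·exp(−2nε²) = 94 exp(−2·1747·0.07²).
So c = 2·1747·0.07² = 17.1206.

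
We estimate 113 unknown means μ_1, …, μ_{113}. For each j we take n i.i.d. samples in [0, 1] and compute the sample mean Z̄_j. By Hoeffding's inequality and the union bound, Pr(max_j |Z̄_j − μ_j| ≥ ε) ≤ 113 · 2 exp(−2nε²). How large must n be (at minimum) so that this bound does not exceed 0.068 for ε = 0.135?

Need 2·113·exp(−2nε²) ≤ 0.068, i.e. exp(−2nε²) ≤ 0.068/226.
So 2nε² ≥ ln(226/0.068) = 8.108783.
Hence n ≥ 8.108783/(2·0.135²) = 222.463.
The smallest integer n is 223.

223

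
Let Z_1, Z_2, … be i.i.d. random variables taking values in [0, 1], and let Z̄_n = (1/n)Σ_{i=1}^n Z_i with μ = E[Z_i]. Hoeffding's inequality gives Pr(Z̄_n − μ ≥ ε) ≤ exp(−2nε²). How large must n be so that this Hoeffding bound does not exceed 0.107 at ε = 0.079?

Require exp(−2nε²) ≤ 0.107, i.e. 2nε² ≥ ln(1/0.107) = 2.234926.
So n ≥ 2.234926 / (2·0.079²) = 179.052.
The smallest integer n is 180.

180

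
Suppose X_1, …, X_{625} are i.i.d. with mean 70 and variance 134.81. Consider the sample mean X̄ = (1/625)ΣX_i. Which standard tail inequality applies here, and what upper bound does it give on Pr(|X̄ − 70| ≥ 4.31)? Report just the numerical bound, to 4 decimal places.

With mean and variance of each term known, Chebyshev's inequality bounds the deviation of the sum (or sample mean).
Var(X̄) = Var(X_i)/n = 134.81/625 = 0.2157.
Chebyshev: Pr(|X̄ − 70| ≥ 4.31) ≤ Var(X̄)/(4.31)² = 134.81/(625·4.31²) = 0.0116.

0.0116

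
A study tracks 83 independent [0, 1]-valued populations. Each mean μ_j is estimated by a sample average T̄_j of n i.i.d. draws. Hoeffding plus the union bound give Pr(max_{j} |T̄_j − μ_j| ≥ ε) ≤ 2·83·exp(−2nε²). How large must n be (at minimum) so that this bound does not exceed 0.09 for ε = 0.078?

619

Need 2·83·exp(−2nε²) ≤ 0.09, i.e. exp(−2nε²) ≤ 0.09/166.
So 2nε² ≥ ln(166/0.09) = 7.519933.
Hence n ≥ 7.519933/(2·0.078²) = 618.009.
The smallest integer n is 619.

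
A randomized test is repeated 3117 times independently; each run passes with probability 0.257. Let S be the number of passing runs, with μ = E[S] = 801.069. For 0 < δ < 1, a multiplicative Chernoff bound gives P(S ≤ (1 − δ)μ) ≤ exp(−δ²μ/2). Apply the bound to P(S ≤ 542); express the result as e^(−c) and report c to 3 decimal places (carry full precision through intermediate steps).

Write 542 = (1 − δ)μ, so δ = 1 − 542/801.069 = 0.3234041…
Then the exponent is δ²μ/2 = (μ − 542)²/(2μ) = 41.891989.

41.892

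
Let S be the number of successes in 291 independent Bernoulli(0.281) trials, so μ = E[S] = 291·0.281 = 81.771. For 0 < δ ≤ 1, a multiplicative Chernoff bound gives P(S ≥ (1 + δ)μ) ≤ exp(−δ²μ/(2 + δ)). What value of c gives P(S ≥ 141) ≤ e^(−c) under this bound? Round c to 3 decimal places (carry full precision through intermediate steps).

Write 141 = (1 + δ)μ, so δ = 141/81.771 − 1 = 0.7243277…
Then the exponent is δ²μ/(2 + δ) = (141 − μ)² / (μ·(2 + δ)) = 15.747447.

15.747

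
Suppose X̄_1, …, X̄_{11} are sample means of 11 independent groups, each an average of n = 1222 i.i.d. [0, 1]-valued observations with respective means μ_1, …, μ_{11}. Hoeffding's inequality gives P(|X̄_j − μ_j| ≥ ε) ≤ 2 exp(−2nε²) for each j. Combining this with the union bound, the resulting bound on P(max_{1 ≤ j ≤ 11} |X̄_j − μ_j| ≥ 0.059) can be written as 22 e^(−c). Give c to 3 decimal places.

8.508

Union bound over the 11 events: P(max_{1 ≤ j ≤ 11} |X̄_j − μ_j| ≥ 0.059) ≤ 11·2·exp(−2nε²) = 22 exp(−2·1222·0.059²).
So c = 2·1222·0.059² = 8.5076.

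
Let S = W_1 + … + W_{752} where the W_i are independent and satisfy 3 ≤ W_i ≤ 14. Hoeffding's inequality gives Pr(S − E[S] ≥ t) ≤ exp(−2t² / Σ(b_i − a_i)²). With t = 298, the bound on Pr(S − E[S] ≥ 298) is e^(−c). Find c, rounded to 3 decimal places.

Σ(b_i − a_i)² = 752·(11)² = 90992.
c = 2t²/90992 = 2·298²/90992 = 1.9519.

1.952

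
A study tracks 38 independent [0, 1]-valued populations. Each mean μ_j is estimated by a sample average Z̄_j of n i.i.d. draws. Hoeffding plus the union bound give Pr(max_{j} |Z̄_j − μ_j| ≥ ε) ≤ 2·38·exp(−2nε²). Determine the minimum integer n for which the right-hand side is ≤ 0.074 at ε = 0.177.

111

Need 2·38·exp(−2nε²) ≤ 0.074, i.e. exp(−2nε²) ≤ 0.074/76.
So 2nε² ≥ ln(76/0.074) = 6.934424.
Hence n ≥ 6.934424/(2·0.177²) = 110.671.
The smallest integer n is 111.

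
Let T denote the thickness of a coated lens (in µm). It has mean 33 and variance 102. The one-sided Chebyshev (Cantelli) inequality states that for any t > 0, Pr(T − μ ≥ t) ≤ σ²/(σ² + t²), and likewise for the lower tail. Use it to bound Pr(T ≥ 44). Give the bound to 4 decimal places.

Here σ² = 102 and t = 11, so σ² + t² = 223.
Cantelli's bound: 102/223 = 0.4574.

0.4574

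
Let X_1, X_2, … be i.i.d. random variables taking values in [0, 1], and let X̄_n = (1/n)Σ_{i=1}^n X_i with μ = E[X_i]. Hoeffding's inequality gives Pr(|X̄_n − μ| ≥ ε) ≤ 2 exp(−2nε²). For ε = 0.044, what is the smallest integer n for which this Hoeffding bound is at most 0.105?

762

Require 2·exp(−2nε²) ≤ 0.105, i.e. 2nε² ≥ ln(2/0.105) = 2.946942.
So n ≥ 2.946942 / (2·0.044²) = 761.090.
The smallest integer n is 762.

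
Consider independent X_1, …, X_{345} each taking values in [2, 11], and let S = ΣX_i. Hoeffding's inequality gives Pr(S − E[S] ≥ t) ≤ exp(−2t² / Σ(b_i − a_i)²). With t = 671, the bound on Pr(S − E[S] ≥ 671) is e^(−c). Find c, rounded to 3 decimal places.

Σ(b_i − a_i)² = 345·(9)² = 27945.
c = 2t²/27945 = 2·671²/27945 = 32.2234.

32.223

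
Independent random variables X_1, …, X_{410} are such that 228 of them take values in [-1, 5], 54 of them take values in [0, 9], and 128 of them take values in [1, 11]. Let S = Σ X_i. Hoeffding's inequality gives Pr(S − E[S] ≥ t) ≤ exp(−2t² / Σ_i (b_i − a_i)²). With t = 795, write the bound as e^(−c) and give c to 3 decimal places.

Σ(b_i − a_i)² = 228·6² + 54·9² + 128·10² = 25382.
c = 2t² / 25382 = 2·795² / 25382 = 49.8010.

49.801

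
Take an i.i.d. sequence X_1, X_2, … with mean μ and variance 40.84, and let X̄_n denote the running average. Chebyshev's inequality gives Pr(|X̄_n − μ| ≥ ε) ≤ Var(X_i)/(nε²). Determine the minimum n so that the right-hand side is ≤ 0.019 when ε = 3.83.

Require 40.84/(n·3.83²) ≤ 0.019, i.e. n ≥ 40.84/(0.019·3.83²) = 146.533.
The smallest integer n is 147.

147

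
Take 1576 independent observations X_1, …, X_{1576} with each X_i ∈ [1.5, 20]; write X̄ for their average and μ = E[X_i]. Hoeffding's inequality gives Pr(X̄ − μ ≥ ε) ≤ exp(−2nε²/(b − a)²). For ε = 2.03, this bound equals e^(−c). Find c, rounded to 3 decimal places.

37.952

c = 2nε²/(b − a)² = 2·1576·2.03² / 18.5² = 37.9520.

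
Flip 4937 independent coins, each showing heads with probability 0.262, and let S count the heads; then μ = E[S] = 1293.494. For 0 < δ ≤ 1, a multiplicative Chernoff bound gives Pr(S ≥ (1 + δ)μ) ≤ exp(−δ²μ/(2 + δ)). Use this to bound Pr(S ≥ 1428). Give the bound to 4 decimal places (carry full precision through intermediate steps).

0.0013

Write 1428 = (1 + δ)μ, so δ = 1428/1293.494 − 1 = 0.1039866…
Then the exponent is δ²μ/(2 + δ) = (1428 − μ)² / (μ·(2 + δ)) = 6.647769.
Bound = exp(−6.647769) = 0.00130.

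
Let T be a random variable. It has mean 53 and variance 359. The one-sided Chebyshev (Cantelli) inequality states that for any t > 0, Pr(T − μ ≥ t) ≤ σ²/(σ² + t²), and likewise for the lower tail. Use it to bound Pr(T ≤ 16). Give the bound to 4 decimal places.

0.2078

Here σ² = 359 and t = 37, so σ² + t² = 1728.
Cantelli's bound: 359/1728 = 0.2078.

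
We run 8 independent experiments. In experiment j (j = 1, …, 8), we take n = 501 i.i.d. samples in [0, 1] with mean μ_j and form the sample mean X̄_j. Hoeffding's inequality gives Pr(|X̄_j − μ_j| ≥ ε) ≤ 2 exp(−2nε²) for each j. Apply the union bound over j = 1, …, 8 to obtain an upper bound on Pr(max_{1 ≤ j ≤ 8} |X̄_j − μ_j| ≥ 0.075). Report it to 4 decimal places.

Per-experiment Hoeffding bound: 2·exp(−2·501·0.075²) = 2·exp(−5.63625) = 0.0071324.
Union bound over 8 events: 8·0.0071324 = 0.05706.

0.0571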